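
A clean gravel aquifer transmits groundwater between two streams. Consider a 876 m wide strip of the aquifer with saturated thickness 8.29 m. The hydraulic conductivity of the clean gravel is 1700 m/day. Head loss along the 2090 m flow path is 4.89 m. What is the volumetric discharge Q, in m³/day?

Cross-sectional area A = 876 × 8.29 = 7262 m².
Hydraulic gradient i = Δh / L = 4.89 / 2090 = 0.002340.
Darcy's law: Q = K · A · i = 1700 × 7262 × 0.002340 = 28885 m³/day.

28900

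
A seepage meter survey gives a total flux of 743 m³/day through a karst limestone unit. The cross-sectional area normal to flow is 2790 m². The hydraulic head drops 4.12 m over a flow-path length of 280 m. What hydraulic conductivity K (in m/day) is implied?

Hydraulic gradient i = Δh / L = 4.12 / 280 = 0.01471.
From Q = K·A·i, K = Q / (A·i) = 743 / (2790 × 0.01471) = 18.10 m/day.

18.1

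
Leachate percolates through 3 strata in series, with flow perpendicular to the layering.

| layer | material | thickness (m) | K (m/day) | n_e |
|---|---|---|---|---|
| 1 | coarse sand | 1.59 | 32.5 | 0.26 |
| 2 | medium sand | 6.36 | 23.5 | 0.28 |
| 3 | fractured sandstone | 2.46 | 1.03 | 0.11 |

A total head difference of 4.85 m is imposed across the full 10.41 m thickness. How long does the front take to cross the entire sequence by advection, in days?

1.38

With flow normal to the layers, continuity requires the same specific discharge q through every layer.
Σ(b_i/K_i) = 1.59/32.5 + 6.36/23.5 + 2.46/1.03 = 2.708 d.
q = Δh / Σ(b_i/K_i) = 4.85 / 2.708 = 1.791 m/day.
In each layer the seepage velocity is v_i = q/n_i, so the layer transit time is t_i = b_i·n_i / q:
  layer 1 (coarse sand): t_1 = 1.59 × 0.26 / 1.791 = 0.2308 d
  layer 2 (medium sand): t_2 = 6.36 × 0.28 / 1.791 = 0.9943 d
  layer 3 (fractured sandstone): t_3 = 2.46 × 0.11 / 1.791 = 0.1511 d
Total t = Σ t_i = 1.376 days.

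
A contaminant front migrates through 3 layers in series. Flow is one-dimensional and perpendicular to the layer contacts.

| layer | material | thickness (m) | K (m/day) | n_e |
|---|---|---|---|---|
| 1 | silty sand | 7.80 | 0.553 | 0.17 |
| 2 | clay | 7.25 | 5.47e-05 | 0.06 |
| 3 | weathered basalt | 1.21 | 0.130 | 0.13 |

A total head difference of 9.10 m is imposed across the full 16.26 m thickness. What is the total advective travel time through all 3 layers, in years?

76.5

With flow normal to the layers, continuity requires the same specific discharge q through every layer.
Σ(b_i/K_i) = 7.80/0.553 + 7.25/5.47e-05 + 1.21/0.130 = 1.326e+05 d.
q = Δh / Σ(b_i/K_i) = 9.10 / 1.326e+05 = 6.865e-05 m/day.
In each layer the seepage velocity is v_i = q/n_i, so the layer transit time is t_i = b_i·n_i / q:
  layer 1 (silty sand): t_1 = 7.80 × 0.17 / 6.865e-05 = 19317 d
  layer 2 (clay): t_2 = 7.25 × 0.06 / 6.865e-05 = 6337 d
  layer 3 (weathered basalt): t_3 = 1.21 × 0.13 / 6.865e-05 = 2291 d
Total t = Σ t_i = 27945 days = 76.51 years.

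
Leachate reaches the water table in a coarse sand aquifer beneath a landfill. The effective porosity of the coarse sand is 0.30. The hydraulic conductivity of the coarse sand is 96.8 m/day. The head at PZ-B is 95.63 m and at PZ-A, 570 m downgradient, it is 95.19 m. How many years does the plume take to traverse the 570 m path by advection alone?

Hydraulic gradient i = (95.63 − 95.19) / 570 = 0.44 / 570 = 0.0007719.
Darcy flux q = K · i = 96.80 × 0.0007719 = 0.07472 m/day.
Seepage velocity v = q / n_e = 0.07472 / 0.30 = 0.2491 m/day.
Travel time t = L / v = 570 / 0.2491 = 2288 days = 6.265 years.

6.27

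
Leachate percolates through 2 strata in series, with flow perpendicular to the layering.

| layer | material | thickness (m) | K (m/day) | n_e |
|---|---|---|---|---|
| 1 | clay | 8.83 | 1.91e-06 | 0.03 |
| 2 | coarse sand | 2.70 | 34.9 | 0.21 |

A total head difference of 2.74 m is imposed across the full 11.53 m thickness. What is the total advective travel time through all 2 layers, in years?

3840

With flow normal to the layers, continuity requires the same specific discharge q through every layer.
Σ(b_i/K_i) = 8.83/1.91e-06 + 2.70/34.9 = 4.623e+06 d.
q = Δh / Σ(b_i/K_i) = 2.74 / 4.623e+06 = 5.927e-07 m/day.
In each layer the seepage velocity is v_i = q/n_i, so the layer transit time is t_i = b_i·n_i / q:
  layer 1 (clay): t_1 = 8.83 × 0.03 / 5.927e-07 = 4.469e+05 d
  layer 2 (coarse sand): t_2 = 2.70 × 0.21 / 5.927e-07 = 9.567e+05 d
Total t = Σ t_i = 1.404e+06 days = 3843 years.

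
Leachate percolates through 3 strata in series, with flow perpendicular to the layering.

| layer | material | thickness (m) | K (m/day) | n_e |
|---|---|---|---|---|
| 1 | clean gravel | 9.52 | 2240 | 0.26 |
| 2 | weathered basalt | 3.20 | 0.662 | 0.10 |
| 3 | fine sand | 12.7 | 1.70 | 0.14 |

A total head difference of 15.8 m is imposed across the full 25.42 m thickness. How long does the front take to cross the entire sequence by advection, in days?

With flow normal to the layers, continuity requires the same specific discharge q through every layer.
Σ(b_i/K_i) = 9.52/2240 + 3.20/0.662 + 12.7/1.70 = 12.31 d.
q = Δh / Σ(b_i/K_i) = 15.8 / 12.31 = 1.284 m/day.
In each layer the seepage velocity is v_i = q/n_i, so the layer transit time is t_i = b_i·n_i / q:
  layer 1 (clean gravel): t_1 = 9.52 × 0.26 / 1.284 = 1.928 d
  layer 2 (weathered basalt): t_2 = 3.20 × 0.10 / 1.284 = 0.2493 d
  layer 3 (fine sand): t_3 = 12.7 × 0.14 / 1.284 = 1.385 d
Total t = Σ t_i = 3.563 days.

3.56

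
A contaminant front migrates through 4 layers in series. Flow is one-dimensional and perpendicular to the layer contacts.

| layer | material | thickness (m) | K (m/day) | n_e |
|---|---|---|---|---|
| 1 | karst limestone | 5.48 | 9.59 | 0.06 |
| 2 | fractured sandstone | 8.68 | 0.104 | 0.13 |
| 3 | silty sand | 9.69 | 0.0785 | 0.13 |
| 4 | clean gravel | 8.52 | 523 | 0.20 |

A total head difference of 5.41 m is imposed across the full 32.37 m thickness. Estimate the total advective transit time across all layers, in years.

0.464

With flow normal to the layers, continuity requires the same specific discharge q through every layer.
Σ(b_i/K_i) = 5.48/9.59 + 8.68/0.104 + 9.69/0.0785 + 8.52/523 = 207.5 d.
q = Δh / Σ(b_i/K_i) = 5.41 / 207.5 = 0.02607 m/day.
In each layer the seepage velocity is v_i = q/n_i, so the layer transit time is t_i = b_i·n_i / q:
  layer 1 (karst limestone): t_1 = 5.48 × 0.06 / 0.02607 = 12.61 d
  layer 2 (fractured sandstone): t_2 = 8.68 × 0.13 / 0.02607 = 43.28 d
  layer 3 (silty sand): t_3 = 9.69 × 0.13 / 0.02607 = 48.31 d
  layer 4 (clean gravel): t_4 = 8.52 × 0.20 / 0.02607 = 65.35 d
Total t = Σ t_i = 169.6 days = 0.4642 years.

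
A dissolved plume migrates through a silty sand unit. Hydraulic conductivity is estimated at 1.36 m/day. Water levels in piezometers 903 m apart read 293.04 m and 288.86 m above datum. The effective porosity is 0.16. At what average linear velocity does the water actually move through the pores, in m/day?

Hydraulic gradient i = (293.04 − 288.86) / 903 = 4.18 / 903 = 0.004629.
Darcy flux q = K · i = 1.360 × 0.004629 = 0.006295 m/day.
Seepage velocity v = q / n_e = 0.006295 / 0.16 = 0.03935 m/day.

0.0393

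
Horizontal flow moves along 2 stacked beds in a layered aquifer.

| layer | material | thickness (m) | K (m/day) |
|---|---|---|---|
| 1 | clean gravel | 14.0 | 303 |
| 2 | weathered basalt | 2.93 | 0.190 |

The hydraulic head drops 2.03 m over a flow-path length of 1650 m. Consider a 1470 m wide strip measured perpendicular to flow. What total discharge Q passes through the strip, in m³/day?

Flow is parallel to layering, so each bed carries its own Darcy discharge and the transmissivities add.
Σ(K_i·b_i) = 303×14.0 + 0.190×2.93 = 4243 m²/day.
Hydraulic gradient i = Δh / L = 2.03 / 1650 = 0.001230.
Q = Σ(K_i·b_i) · W · i = 4243 × 1470 × 0.001230 = 7673 m³/day.

7670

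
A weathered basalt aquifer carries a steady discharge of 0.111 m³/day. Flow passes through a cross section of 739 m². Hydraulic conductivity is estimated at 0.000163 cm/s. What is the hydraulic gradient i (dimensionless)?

0.00107

Convert K: 0.000163 cm/s × 864 = 0.1408 m/day.
From Q = K·A·i, i = Q / (K·A) = 0.111 / (0.1408 × 739.0) = 0.001067.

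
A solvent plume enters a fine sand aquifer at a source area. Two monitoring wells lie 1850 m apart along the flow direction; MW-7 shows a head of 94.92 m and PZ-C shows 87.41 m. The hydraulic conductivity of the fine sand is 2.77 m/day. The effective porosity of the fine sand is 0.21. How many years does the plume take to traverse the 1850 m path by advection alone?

94.6

Hydraulic gradient i = (94.92 − 87.41) / 1850 = 7.51 / 1850 = 0.004059.
Darcy flux q = K · i = 2.770 × 0.004059 = 0.01124 m/day.
Seepage velocity v = q / n_e = 0.01124 / 0.21 = 0.05355 m/day.
Travel time t = L / v = 1850 / 0.05355 = 34550 days = 94.59 years.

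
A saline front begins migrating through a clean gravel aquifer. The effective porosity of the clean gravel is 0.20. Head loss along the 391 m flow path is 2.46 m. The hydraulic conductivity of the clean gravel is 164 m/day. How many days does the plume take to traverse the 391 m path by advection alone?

75.8

Hydraulic gradient i = Δh / L = 2.46 / 391 = 0.006292.
Darcy flux q = K · i = 164.0 × 0.006292 = 1.032 m/day.
Seepage velocity v = q / n_e = 1.032 / 0.20 = 5.159 m/day.
Travel time t = L / v = 391 / 5.159 = 75.79 days.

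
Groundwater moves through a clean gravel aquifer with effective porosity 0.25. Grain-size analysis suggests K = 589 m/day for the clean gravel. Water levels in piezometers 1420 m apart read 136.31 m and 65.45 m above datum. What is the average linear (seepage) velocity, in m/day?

Hydraulic gradient i = (136.31 − 65.45) / 1420 = 70.86 / 1420 = 0.04990.
Darcy flux q = K · i = 589.0 × 0.04990 = 29.39 m/day.
Seepage velocity v = q / n_e = 29.39 / 0.25 = 117.6 m/day.

118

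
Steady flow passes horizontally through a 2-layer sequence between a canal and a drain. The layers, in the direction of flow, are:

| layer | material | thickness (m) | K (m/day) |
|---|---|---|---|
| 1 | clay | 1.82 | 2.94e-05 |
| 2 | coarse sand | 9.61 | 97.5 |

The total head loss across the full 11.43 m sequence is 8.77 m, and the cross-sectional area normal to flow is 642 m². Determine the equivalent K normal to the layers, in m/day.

Flow is perpendicular to layering, so the layers act in series and the equivalent K is the thickness-weighted harmonic mean.
Total thickness L = 1.82 + 9.61 = 11.43 m.
Σ(b_i/K_i) = 1.82/2.94e-05 + 9.61/97.5 = 61905 d.
K_eq = L / Σ(b_i/K_i) = 11.43 / 61905 = 0.0001846 m/day.

0.000185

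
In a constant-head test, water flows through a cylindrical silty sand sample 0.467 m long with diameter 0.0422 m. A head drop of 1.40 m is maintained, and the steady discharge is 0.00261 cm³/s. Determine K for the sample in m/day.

0.0538

Cross-sectional area A = π·(d/2)² = π × (0.0422/2)² = 0.001399 m².
Convert discharge: 0.00261 cm³/s = 2.610e-09 m³/s.
Darcy's law rearranged: K = Q·L / (A·Δh) = 2.610e-09 × 0.467 / (0.001399 × 1.40) = 6.225e-07 m/s = 0.05378 m/day.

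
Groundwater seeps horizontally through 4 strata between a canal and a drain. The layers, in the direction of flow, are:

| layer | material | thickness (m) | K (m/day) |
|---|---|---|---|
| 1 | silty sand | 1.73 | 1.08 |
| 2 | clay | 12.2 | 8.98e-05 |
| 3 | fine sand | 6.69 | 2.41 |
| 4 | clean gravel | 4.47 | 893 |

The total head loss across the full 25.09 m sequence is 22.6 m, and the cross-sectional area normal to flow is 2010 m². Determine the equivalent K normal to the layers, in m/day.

0.000185

Flow is perpendicular to layering, so the layers act in series and the equivalent K is the thickness-weighted harmonic mean.
Total thickness L = 1.73 + 12.2 + 6.69 + 4.47 = 25.09 m.
Σ(b_i/K_i) = 1.73/1.08 + 12.2/8.98e-05 + 6.69/2.41 + 4.47/893 = 1.359e+05 d.
K_eq = L / Σ(b_i/K_i) = 25.09 / 1.359e+05 = 0.0001847 m/day.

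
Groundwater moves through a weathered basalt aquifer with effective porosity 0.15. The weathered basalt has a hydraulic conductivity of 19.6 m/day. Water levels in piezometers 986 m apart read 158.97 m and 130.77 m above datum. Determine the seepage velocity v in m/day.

3.74

Hydraulic gradient i = (158.97 − 130.77) / 986 = 28.2 / 986 = 0.02860.
Darcy flux q = K · i = 19.60 × 0.02860 = 0.5606 m/day.
Seepage velocity v = q / n_e = 0.5606 / 0.15 = 3.737 m/day.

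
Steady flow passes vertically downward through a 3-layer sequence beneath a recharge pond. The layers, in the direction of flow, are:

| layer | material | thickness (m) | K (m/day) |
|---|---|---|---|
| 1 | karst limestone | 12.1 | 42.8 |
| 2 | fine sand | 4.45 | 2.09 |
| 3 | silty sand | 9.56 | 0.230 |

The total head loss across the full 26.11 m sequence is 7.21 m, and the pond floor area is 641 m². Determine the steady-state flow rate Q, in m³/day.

Flow is perpendicular to layering, so the layers act in series and the equivalent K is the thickness-weighted harmonic mean.
Total thickness L = 12.1 + 4.45 + 9.56 = 26.11 m.
Σ(b_i/K_i) = 12.1/42.8 + 4.45/2.09 + 9.56/0.230 = 43.98 d.
K_eq = L / Σ(b_i/K_i) = 26.11 / 43.98 = 0.5937 m/day.
Q = K_eq · A · (Δh/L) = 0.5937 × 641 × (7.21/26.11) = 105.1 m³/day.

105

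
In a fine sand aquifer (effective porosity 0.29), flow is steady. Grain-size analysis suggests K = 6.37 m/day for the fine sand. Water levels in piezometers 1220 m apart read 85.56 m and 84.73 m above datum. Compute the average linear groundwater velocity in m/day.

Hydraulic gradient i = (85.56 − 84.73) / 1220 = 0.83 / 1220 = 0.0006803.
Darcy flux q = K · i = 6.370 × 0.0006803 = 0.004334 m/day.
Seepage velocity v = q / n_e = 0.004334 / 0.29 = 0.01494 m/day.

0.0149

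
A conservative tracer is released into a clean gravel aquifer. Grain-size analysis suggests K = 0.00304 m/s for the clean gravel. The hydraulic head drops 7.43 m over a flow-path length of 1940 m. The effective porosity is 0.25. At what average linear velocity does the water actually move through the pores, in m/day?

4.02

Convert K: 0.00304 m/s × 86400 = 262.7 m/day.
Hydraulic gradient i = Δh / L = 7.43 / 1940 = 0.003830.
Darcy flux q = K · i = 262.7 × 0.003830 = 1.006 m/day.
Seepage velocity v = q / n_e = 1.006 / 0.25 = 4.024 m/day.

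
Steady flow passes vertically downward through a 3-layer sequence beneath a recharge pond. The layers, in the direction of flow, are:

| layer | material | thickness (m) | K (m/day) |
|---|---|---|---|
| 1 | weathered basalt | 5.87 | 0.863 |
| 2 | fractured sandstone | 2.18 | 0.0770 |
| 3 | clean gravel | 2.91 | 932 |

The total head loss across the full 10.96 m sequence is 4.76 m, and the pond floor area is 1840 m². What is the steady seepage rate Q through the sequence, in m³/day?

249

Flow is perpendicular to layering, so the layers act in series and the equivalent K is the thickness-weighted harmonic mean.
Total thickness L = 5.87 + 2.18 + 2.91 = 10.96 m.
Σ(b_i/K_i) = 5.87/0.863 + 2.18/0.0770 + 2.91/932 = 35.12 d.
K_eq = L / Σ(b_i/K_i) = 10.96 / 35.12 = 0.3121 m/day.
Q = K_eq · A · (Δh/L) = 0.3121 × 1840 × (4.76/10.96) = 249.4 m³/day.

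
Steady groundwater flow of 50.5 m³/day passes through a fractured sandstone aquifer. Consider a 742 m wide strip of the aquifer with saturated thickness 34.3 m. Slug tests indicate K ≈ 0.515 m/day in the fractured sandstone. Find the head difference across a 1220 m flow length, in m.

4.70

Cross-sectional area A = 742 × 34.3 = 25451 m².
From Q = K·A·i, i = Q / (K·A) = 50.5 / (0.5150 × 25451) = 0.003853.
Head loss Δh = i · L = 0.003853 × 1220 = 4.701 m.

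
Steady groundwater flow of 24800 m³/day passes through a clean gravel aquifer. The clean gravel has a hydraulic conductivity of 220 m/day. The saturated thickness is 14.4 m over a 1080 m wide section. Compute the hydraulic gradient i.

0.00725

Cross-sectional area A = 1080 × 14.4 = 15552 m².
From Q = K·A·i, i = Q / (K·A) = 24800 / (220.0 × 15552) = 0.007248.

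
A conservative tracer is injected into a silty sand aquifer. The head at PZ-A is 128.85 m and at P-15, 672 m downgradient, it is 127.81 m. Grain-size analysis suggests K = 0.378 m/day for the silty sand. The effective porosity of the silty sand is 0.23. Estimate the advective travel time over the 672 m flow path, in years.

723

Hydraulic gradient i = (128.85 − 127.81) / 672 = 1.04 / 672 = 0.001548.
Darcy flux q = K · i = 0.3780 × 0.001548 = 0.0005850 m/day.
Seepage velocity v = q / n_e = 0.0005850 / 0.23 = 0.002543 m/day.
Travel time t = L / v = 672 / 0.002543 = 2.642e+05 days = 723.4 years.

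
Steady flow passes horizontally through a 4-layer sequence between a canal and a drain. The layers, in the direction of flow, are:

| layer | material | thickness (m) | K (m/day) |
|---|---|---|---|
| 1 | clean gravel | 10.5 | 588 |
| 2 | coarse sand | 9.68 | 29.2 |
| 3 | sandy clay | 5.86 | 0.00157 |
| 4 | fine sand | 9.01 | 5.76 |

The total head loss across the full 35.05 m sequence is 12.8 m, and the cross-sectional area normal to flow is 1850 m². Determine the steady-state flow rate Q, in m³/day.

Flow is perpendicular to layering, so the layers act in series and the equivalent K is the thickness-weighted harmonic mean.
Total thickness L = 10.5 + 9.68 + 5.86 + 9.01 = 35.05 m.
Σ(b_i/K_i) = 10.5/588 + 9.68/29.2 + 5.86/0.00157 + 9.01/5.76 = 3734 d.
K_eq = L / Σ(b_i/K_i) = 35.05 / 3734 = 0.009386 m/day.
Q = K_eq · A · (Δh/L) = 0.009386 × 1850 × (12.8/35.05) = 6.341 m³/day.

6.34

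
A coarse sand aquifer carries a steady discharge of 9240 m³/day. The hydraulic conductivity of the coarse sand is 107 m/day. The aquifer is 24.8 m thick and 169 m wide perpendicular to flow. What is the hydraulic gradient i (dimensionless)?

0.0206

Cross-sectional area A = 169 × 24.8 = 4191 m².
From Q = K·A·i, i = Q / (K·A) = 9240 / (107.0 × 4191) = 0.02060.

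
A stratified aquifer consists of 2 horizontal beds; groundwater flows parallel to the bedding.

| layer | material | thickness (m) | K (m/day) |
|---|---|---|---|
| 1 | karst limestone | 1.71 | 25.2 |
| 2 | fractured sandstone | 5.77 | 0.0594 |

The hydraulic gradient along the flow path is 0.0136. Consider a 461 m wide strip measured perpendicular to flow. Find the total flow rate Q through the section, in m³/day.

272

Flow is parallel to layering, so each bed carries its own Darcy discharge and the transmissivities add.
Σ(K_i·b_i) = 25.2×1.71 + 0.0594×5.77 = 43.43 m²/day.
Hydraulic gradient i = 0.0136.
Q = Σ(K_i·b_i) · W · i = 43.43 × 461 × 0.01360 = 272.3 m³/day.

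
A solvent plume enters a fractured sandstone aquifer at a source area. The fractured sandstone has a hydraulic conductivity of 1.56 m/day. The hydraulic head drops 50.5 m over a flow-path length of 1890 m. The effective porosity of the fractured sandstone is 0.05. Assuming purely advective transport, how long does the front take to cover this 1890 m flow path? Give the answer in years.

6.21

Hydraulic gradient i = Δh / L = 50.5 / 1890 = 0.02672.
Darcy flux q = K · i = 1.560 × 0.02672 = 0.04168 m/day.
Seepage velocity v = q / n_e = 0.04168 / 0.05 = 0.8337 m/day.
Travel time t = L / v = 1890 / 0.8337 = 2267 days = 6.207 years.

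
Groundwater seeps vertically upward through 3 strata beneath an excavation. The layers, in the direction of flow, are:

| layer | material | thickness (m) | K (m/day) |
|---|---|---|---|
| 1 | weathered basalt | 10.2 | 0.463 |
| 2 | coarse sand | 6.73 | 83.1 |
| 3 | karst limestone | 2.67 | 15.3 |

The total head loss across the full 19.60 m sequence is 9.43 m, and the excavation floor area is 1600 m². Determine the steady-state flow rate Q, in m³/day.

Flow is perpendicular to layering, so the layers act in series and the equivalent K is the thickness-weighted harmonic mean.
Total thickness L = 10.2 + 6.73 + 2.67 = 19.60 m.
Σ(b_i/K_i) = 10.2/0.463 + 6.73/83.1 + 2.67/15.3 = 22.29 d.
K_eq = L / Σ(b_i/K_i) = 19.60 / 22.29 = 0.8795 m/day.
Q = K_eq · A · (Δh/L) = 0.8795 × 1600 × (9.43/19.60) = 677.0 m³/day.

677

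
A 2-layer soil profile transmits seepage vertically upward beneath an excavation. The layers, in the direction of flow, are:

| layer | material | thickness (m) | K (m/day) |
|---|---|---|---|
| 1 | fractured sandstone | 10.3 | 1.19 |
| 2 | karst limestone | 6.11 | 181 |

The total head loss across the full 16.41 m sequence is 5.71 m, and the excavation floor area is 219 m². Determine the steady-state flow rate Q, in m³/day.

144

Flow is perpendicular to layering, so the layers act in series and the equivalent K is the thickness-weighted harmonic mean.
Total thickness L = 10.3 + 6.11 = 16.41 m.
Σ(b_i/K_i) = 10.3/1.19 + 6.11/181 = 8.689 d.
K_eq = L / Σ(b_i/K_i) = 16.41 / 8.689 = 1.889 m/day.
Q = K_eq · A · (Δh/L) = 1.889 × 219 × (5.71/16.41) = 143.9 m³/day.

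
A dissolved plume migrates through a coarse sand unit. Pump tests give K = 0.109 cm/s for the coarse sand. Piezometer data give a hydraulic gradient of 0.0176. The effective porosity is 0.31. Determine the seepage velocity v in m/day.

5.35

Convert K: 0.109 cm/s × 864 = 94.18 m/day.
Hydraulic gradient i = 0.0176.
Darcy flux q = K · i = 94.18 × 0.01760 = 1.657 m/day.
Seepage velocity v = q / n_e = 1.657 / 0.31 = 5.347 m/day.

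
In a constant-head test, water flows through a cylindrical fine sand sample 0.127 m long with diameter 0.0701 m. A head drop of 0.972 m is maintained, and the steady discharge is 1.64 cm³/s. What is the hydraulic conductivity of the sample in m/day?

4.80

Cross-sectional area A = π·(d/2)² = π × (0.0701/2)² = 0.003859 m².
Convert discharge: 1.64 cm³/s = 1.640e-06 m³/s.
Darcy's law rearranged: K = Q·L / (A·Δh) = 1.640e-06 × 0.127 / (0.003859 × 0.972) = 5.552e-05 m/s = 4.797 m/day.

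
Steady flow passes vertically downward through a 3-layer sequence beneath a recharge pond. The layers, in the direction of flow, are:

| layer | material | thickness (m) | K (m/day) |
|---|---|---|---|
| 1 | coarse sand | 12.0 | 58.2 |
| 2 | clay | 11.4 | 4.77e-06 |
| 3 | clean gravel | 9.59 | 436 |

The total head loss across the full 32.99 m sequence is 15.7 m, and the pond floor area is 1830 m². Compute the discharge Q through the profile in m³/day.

0.0120

Flow is perpendicular to layering, so the layers act in series and the equivalent K is the thickness-weighted harmonic mean.
Total thickness L = 12.0 + 11.4 + 9.59 = 32.99 m.
Σ(b_i/K_i) = 12.0/58.2 + 11.4/4.77e-06 + 9.59/436 = 2.390e+06 d.
K_eq = L / Σ(b_i/K_i) = 32.99 / 2.390e+06 = 1.380e-05 m/day.
Q = K_eq · A · (Δh/L) = 1.380e-05 × 1830 × (15.7/32.99) = 0.01202 m³/day.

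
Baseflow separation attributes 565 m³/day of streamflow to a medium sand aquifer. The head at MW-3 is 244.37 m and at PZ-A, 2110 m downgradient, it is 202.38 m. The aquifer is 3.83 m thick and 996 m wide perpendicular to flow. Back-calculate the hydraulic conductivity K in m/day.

7.44

Cross-sectional area A = 996 × 3.83 = 3815 m².
Hydraulic gradient i = (244.37 − 202.38) / 2110 = 41.99 / 2110 = 0.01990.
From Q = K·A·i, K = Q / (A·i) = 565 / (3815 × 0.01990) = 7.443 m/day.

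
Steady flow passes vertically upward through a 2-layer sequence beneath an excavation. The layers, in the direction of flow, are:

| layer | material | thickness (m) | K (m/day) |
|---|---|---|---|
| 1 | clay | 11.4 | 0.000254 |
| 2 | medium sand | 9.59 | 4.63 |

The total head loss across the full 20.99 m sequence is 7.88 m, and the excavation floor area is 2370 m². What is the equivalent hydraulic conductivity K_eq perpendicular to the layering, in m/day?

0.000468

Flow is perpendicular to layering, so the layers act in series and the equivalent K is the thickness-weighted harmonic mean.
Total thickness L = 11.4 + 9.59 = 20.99 m.
Σ(b_i/K_i) = 11.4/0.000254 + 9.59/4.63 = 44884 d.
K_eq = L / Σ(b_i/K_i) = 20.99 / 44884 = 0.0004677 m/day.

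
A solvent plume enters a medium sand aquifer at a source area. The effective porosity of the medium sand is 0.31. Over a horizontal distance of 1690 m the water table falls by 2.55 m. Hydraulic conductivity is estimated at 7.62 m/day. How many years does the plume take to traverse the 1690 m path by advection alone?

Hydraulic gradient i = Δh / L = 2.55 / 1690 = 0.001509.
Darcy flux q = K · i = 7.620 × 0.001509 = 0.01150 m/day.
Seepage velocity v = q / n_e = 0.01150 / 0.31 = 0.03709 m/day.
Travel time t = L / v = 1690 / 0.03709 = 45566 days = 124.8 years.

125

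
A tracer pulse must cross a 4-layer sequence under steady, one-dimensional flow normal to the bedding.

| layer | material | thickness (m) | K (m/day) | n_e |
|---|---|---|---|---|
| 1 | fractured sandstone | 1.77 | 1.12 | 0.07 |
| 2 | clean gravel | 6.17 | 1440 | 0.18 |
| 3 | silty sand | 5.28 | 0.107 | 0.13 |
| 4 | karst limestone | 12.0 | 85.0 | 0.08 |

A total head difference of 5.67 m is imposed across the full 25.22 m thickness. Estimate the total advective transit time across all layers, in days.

25.9

With flow normal to the layers, continuity requires the same specific discharge q through every layer.
Σ(b_i/K_i) = 1.77/1.12 + 6.17/1440 + 5.28/0.107 + 12.0/85.0 = 51.07 d.
q = Δh / Σ(b_i/K_i) = 5.67 / 51.07 = 0.1110 m/day.
In each layer the seepage velocity is v_i = q/n_i, so the layer transit time is t_i = b_i·n_i / q:
  layer 1 (fractured sandstone): t_1 = 1.77 × 0.07 / 0.1110 = 1.116 d
  layer 2 (clean gravel): t_2 = 6.17 × 0.18 / 0.1110 = 10.00 d
  layer 3 (silty sand): t_3 = 5.28 × 0.13 / 0.1110 = 6.183 d
  layer 4 (karst limestone): t_4 = 12.0 × 0.08 / 0.1110 = 8.647 d
Total t = Σ t_i = 25.95 days.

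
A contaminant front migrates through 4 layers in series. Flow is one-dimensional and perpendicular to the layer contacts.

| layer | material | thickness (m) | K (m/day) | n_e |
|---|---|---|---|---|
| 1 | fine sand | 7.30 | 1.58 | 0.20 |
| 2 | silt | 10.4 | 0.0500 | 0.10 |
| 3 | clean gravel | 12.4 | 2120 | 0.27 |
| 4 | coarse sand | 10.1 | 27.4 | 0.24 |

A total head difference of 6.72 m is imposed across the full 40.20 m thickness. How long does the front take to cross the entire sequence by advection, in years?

With flow normal to the layers, continuity requires the same specific discharge q through every layer.
Σ(b_i/K_i) = 7.30/1.58 + 10.4/0.0500 + 12.4/2120 + 10.1/27.4 = 213.0 d.
q = Δh / Σ(b_i/K_i) = 6.72 / 213.0 = 0.03155 m/day.
In each layer the seepage velocity is v_i = q/n_i, so the layer transit time is t_i = b_i·n_i / q:
  layer 1 (fine sand): t_1 = 7.30 × 0.20 / 0.03155 = 46.28 d
  layer 2 (silt): t_2 = 10.4 × 0.10 / 0.03155 = 32.96 d
  layer 3 (clean gravel): t_3 = 12.4 × 0.27 / 0.03155 = 106.1 d
  layer 4 (coarse sand): t_4 = 10.1 × 0.24 / 0.03155 = 76.83 d
Total t = Σ t_i = 262.2 days = 0.7178 years.

0.718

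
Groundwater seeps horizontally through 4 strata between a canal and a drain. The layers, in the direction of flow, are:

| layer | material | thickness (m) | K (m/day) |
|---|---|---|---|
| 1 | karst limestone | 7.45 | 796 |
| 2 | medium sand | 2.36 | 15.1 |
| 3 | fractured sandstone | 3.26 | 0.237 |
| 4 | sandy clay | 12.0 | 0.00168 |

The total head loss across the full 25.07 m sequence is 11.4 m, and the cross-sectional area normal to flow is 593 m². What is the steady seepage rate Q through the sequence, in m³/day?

Flow is perpendicular to layering, so the layers act in series and the equivalent K is the thickness-weighted harmonic mean.
Total thickness L = 7.45 + 2.36 + 3.26 + 12.0 = 25.07 m.
Σ(b_i/K_i) = 7.45/796 + 2.36/15.1 + 3.26/0.237 + 12.0/0.00168 = 7157 d.
K_eq = L / Σ(b_i/K_i) = 25.07 / 7157 = 0.003503 m/day.
Q = K_eq · A · (Δh/L) = 0.003503 × 593 × (11.4/25.07) = 0.9446 m³/day.

0.945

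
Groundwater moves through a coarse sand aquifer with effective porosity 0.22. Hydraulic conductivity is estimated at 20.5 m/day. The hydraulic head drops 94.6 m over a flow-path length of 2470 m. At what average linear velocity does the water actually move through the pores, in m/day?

3.57

Hydraulic gradient i = Δh / L = 94.6 / 2470 = 0.03830.
Darcy flux q = K · i = 20.50 × 0.03830 = 0.7851 m/day.
Seepage velocity v = q / n_e = 0.7851 / 0.22 = 3.569 m/day.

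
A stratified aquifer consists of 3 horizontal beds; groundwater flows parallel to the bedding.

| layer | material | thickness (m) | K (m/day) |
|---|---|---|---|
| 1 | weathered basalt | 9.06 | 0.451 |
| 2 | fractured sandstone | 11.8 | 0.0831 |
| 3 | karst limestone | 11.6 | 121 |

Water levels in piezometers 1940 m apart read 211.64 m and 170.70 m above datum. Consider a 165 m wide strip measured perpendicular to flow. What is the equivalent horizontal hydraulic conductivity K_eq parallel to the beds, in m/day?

Flow is parallel to layering, so each bed carries its own Darcy discharge and the transmissivities add.
Σ(K_i·b_i) = 0.451×9.06 + 0.0831×11.8 + 121×11.6 = 1409 m²/day.
Total thickness b = 32.46 m, so K_eq = Σ(K_i·b_i)/b = 43.40 m/day.

43.4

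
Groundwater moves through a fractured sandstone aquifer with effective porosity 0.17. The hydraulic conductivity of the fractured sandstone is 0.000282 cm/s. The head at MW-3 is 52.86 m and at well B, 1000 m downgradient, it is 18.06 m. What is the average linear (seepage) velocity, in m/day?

0.0499

Convert K: 0.000282 cm/s × 864 = 0.2436 m/day.
Hydraulic gradient i = (52.86 − 18.06) / 1000 = 34.8 / 1000 = 0.03480.
Darcy flux q = K · i = 0.2436 × 0.03480 = 0.008479 m/day.
Seepage velocity v = q / n_e = 0.008479 / 0.17 = 0.04988 m/day.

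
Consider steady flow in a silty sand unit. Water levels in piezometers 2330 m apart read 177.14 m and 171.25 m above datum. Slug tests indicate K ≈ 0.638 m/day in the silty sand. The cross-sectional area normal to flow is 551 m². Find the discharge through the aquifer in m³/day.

0.889

Hydraulic gradient i = (177.14 − 171.25) / 2330 = 5.89 / 2330 = 0.002528.
Darcy's law: Q = K · A · i = 0.6380 × 551.0 × 0.002528 = 0.8887 m³/day.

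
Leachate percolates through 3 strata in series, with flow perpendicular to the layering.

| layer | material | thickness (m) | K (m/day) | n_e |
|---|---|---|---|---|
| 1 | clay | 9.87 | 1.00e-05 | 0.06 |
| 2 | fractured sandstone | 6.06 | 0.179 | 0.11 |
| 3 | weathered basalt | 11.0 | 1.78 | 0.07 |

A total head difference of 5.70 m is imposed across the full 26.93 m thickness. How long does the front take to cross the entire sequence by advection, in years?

With flow normal to the layers, continuity requires the same specific discharge q through every layer.
Σ(b_i/K_i) = 9.87/1.00e-05 + 6.06/0.179 + 11.0/1.78 = 9.870e+05 d.
q = Δh / Σ(b_i/K_i) = 5.70 / 9.870e+05 = 5.775e-06 m/day.
In each layer the seepage velocity is v_i = q/n_i, so the layer transit time is t_i = b_i·n_i / q:
  layer 1 (clay): t_1 = 9.87 × 0.06 / 5.775e-06 = 1.025e+05 d
  layer 2 (fractured sandstone): t_2 = 6.06 × 0.11 / 5.775e-06 = 1.154e+05 d
  layer 3 (weathered basalt): t_3 = 11.0 × 0.07 / 5.775e-06 = 1.333e+05 d
Total t = Σ t_i = 3.513e+05 days = 961.9 years.

962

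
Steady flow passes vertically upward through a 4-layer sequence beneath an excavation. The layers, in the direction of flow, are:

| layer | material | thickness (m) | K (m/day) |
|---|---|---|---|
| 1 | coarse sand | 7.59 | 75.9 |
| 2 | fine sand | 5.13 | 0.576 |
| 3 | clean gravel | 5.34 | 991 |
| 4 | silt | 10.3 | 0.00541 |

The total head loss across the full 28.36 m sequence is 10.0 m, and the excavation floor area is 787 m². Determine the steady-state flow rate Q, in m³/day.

Flow is perpendicular to layering, so the layers act in series and the equivalent K is the thickness-weighted harmonic mean.
Total thickness L = 7.59 + 5.13 + 5.34 + 10.3 = 28.36 m.
Σ(b_i/K_i) = 7.59/75.9 + 5.13/0.576 + 5.34/991 + 10.3/0.00541 = 1913 d.
K_eq = L / Σ(b_i/K_i) = 28.36 / 1913 = 0.01483 m/day.
Q = K_eq · A · (Δh/L) = 0.01483 × 787 × (10.0/28.36) = 4.114 m³/day.

4.11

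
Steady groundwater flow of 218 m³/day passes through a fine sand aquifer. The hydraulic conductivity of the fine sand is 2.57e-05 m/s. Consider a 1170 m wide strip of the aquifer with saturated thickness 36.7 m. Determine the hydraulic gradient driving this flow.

Convert K: 2.57e-05 m/s × 86400 = 2.220 m/day.
Cross-sectional area A = 1170 × 36.7 = 42939 m².
From Q = K·A·i, i = Q / (K·A) = 218 / (2.220 × 42939) = 0.002286.

0.00229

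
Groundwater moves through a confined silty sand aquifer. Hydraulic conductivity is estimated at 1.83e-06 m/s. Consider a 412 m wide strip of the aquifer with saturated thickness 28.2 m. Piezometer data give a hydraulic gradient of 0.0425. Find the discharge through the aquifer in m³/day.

78.1

Convert K: 1.83e-06 m/s × 86400 = 0.1581 m/day.
Cross-sectional area A = 412 × 28.2 = 11618 m².
Hydraulic gradient i = 0.0425.
Darcy's law: Q = K · A · i = 0.1581 × 11618 × 0.04250 = 78.07 m³/day.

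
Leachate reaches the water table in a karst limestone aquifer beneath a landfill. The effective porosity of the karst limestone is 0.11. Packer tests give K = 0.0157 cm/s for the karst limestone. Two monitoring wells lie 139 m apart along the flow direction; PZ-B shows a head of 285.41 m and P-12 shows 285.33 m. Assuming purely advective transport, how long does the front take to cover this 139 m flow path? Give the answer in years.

5.36

Convert K: 0.0157 cm/s × 864 = 13.56 m/day.
Hydraulic gradient i = (285.41 − 285.33) / 139 = 0.08 / 139 = 0.0005755.
Darcy flux q = K · i = 13.56 × 0.0005755 = 0.007807 m/day.
Seepage velocity v = q / n_e = 0.007807 / 0.11 = 0.07097 m/day.
Travel time t = L / v = 139 / 0.07097 = 1958 days = 5.362 years.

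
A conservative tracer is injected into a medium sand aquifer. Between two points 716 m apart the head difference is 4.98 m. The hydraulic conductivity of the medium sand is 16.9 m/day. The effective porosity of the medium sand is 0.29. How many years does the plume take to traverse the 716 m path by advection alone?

4.84

Hydraulic gradient i = Δh / L = 4.98 / 716 = 0.006955.
Darcy flux q = K · i = 16.90 × 0.006955 = 0.1175 m/day.
Seepage velocity v = q / n_e = 0.1175 / 0.29 = 0.4053 m/day.
Travel time t = L / v = 716 / 0.4053 = 1766 days = 4.836 years.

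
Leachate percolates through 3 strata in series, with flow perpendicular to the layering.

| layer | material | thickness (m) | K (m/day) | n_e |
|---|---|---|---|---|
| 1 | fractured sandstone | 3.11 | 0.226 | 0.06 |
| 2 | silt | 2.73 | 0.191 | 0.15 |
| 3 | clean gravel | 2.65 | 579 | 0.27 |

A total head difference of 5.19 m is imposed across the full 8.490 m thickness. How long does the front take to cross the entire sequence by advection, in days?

7.09

With flow normal to the layers, continuity requires the same specific discharge q through every layer.
Σ(b_i/K_i) = 3.11/0.226 + 2.73/0.191 + 2.65/579 = 28.06 d.
q = Δh / Σ(b_i/K_i) = 5.19 / 28.06 = 0.1850 m/day.
In each layer the seepage velocity is v_i = q/n_i, so the layer transit time is t_i = b_i·n_i / q:
  layer 1 (fractured sandstone): t_1 = 3.11 × 0.06 / 0.1850 = 1.009 d
  layer 2 (silt): t_2 = 2.73 × 0.15 / 0.1850 = 2.214 d
  layer 3 (clean gravel): t_3 = 2.65 × 0.27 / 0.1850 = 3.868 d
Total t = Σ t_i = 7.091 days.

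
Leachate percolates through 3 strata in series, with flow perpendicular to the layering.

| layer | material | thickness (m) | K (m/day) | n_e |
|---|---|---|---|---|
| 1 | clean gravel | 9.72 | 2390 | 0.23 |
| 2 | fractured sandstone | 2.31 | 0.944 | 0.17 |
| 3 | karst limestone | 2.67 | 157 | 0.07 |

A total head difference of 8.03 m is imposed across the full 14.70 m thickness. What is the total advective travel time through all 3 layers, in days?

0.865

With flow normal to the layers, continuity requires the same specific discharge q through every layer.
Σ(b_i/K_i) = 9.72/2390 + 2.31/0.944 + 2.67/157 = 2.468 d.
q = Δh / Σ(b_i/K_i) = 8.03 / 2.468 = 3.254 m/day.
In each layer the seepage velocity is v_i = q/n_i, so the layer transit time is t_i = b_i·n_i / q:
  layer 1 (clean gravel): t_1 = 9.72 × 0.23 / 3.254 = 0.6871 d
  layer 2 (fractured sandstone): t_2 = 2.31 × 0.17 / 3.254 = 0.1207 d
  layer 3 (karst limestone): t_3 = 2.67 × 0.07 / 3.254 = 0.05745 d
Total t = Σ t_i = 0.8653 days.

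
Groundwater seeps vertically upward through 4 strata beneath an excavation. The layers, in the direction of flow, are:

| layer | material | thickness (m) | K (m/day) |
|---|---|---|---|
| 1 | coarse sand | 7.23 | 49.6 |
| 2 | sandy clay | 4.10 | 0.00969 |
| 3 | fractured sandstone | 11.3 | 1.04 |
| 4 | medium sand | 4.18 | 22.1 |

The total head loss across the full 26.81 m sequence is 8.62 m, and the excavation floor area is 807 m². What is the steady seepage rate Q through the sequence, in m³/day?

16.0

Flow is perpendicular to layering, so the layers act in series and the equivalent K is the thickness-weighted harmonic mean.
Total thickness L = 7.23 + 4.10 + 11.3 + 4.18 = 26.81 m.
Σ(b_i/K_i) = 7.23/49.6 + 4.10/0.00969 + 11.3/1.04 + 4.18/22.1 = 434.3 d.
K_eq = L / Σ(b_i/K_i) = 26.81 / 434.3 = 0.06173 m/day.
Q = K_eq · A · (Δh/L) = 0.06173 × 807 × (8.62/26.81) = 16.02 m³/day.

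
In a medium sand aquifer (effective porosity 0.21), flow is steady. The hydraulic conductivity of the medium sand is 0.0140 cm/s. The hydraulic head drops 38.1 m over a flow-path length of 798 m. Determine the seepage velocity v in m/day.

Convert K: 0.0140 cm/s × 864 = 12.10 m/day.
Hydraulic gradient i = Δh / L = 38.1 / 798 = 0.04774.
Darcy flux q = K · i = 12.10 × 0.04774 = 0.5775 m/day.
Seepage velocity v = q / n_e = 0.5775 / 0.21 = 2.750 m/day.

2.75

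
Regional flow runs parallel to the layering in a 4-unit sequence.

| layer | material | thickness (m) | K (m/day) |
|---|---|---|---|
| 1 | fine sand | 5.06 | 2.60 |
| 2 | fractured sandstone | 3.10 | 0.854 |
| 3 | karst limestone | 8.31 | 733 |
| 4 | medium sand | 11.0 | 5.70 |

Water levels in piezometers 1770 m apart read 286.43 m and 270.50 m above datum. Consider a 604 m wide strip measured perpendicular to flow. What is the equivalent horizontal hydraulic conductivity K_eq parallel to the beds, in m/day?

225

Flow is parallel to layering, so each bed carries its own Darcy discharge and the transmissivities add.
Σ(K_i·b_i) = 2.60×5.06 + 0.854×3.10 + 733×8.31 + 5.70×11.0 = 6170 m²/day.
Total thickness b = 27.47 m, so K_eq = Σ(K_i·b_i)/b = 224.6 m/day.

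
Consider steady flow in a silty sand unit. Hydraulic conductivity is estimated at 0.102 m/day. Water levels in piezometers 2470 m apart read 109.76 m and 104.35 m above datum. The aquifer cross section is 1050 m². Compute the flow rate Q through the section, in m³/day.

Hydraulic gradient i = (109.76 − 104.35) / 2470 = 5.41 / 2470 = 0.002190.
Darcy's law: Q = K · A · i = 0.1020 × 1050 × 0.002190 = 0.2346 m³/day.

0.235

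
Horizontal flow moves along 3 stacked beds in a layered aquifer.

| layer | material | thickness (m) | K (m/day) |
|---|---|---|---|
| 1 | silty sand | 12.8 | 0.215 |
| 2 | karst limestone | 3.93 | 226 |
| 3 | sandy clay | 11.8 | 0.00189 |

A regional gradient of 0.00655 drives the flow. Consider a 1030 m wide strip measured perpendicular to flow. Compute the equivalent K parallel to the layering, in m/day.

31.2

Flow is parallel to layering, so each bed carries its own Darcy discharge and the transmissivities add.
Σ(K_i·b_i) = 0.215×12.8 + 226×3.93 + 0.00189×11.8 = 891.0 m²/day.
Total thickness b = 28.53 m, so K_eq = Σ(K_i·b_i)/b = 31.23 m/day.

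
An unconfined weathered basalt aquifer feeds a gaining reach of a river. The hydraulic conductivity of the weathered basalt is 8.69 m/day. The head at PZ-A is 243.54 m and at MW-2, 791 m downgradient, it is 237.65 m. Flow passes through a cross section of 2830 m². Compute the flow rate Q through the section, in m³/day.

183

Hydraulic gradient i = (243.54 − 237.65) / 791 = 5.89 / 791 = 0.007446.
Darcy's law: Q = K · A · i = 8.690 × 2830 × 0.007446 = 183.1 m³/day.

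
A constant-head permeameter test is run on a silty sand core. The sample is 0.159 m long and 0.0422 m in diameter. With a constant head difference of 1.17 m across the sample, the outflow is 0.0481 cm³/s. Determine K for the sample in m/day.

0.404

Cross-sectional area A = π·(d/2)² = π × (0.0422/2)² = 0.001399 m².
Convert discharge: 0.0481 cm³/s = 4.810e-08 m³/s.
Darcy's law rearranged: K = Q·L / (A·Δh) = 4.810e-08 × 0.159 / (0.001399 × 1.17) = 4.673e-06 m/s = 0.4038 m/day.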